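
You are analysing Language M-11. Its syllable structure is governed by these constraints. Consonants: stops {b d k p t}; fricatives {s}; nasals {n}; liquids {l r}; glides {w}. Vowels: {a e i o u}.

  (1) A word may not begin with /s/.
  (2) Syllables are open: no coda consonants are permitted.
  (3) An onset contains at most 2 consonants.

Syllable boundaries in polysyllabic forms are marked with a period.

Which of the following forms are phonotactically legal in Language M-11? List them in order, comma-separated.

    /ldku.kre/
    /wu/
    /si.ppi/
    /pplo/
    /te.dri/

/wu/, /te.dri/

/ldku.kre/ — violates constraint 3: syllable 1 onset /ldk/ has 3 consonants (> 2) → phonotactically illegal
/wu/ — σ1 onset /w/, coda /∅/ ok → phonotactically legal
/si.ppi/ — violates constraint 1: word begins with /s/ → phonotactically illegal
/pplo/ — violates constraint 3: syllable 1 onset /ppl/ has 3 consonants (> 2) → phonotactically illegal
/te.dri/ — σ1 onset /t/, coda /∅/ ok; σ2 onset /dr/ (2C), coda /∅/ ok → phonotactically legal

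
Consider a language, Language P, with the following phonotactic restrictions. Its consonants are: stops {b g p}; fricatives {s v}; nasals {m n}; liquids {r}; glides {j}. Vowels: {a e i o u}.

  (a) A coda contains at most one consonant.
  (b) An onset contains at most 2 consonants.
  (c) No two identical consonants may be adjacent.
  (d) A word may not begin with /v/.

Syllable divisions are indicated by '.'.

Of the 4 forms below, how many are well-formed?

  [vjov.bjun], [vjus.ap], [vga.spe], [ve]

[vjov.bjun] — violates constraint (d): word begins with /v/ → ill-formed
[vjus.ap] — violates constraint (d): word begins with /v/ → ill-formed
[vga.spe] — violates constraint (d): word begins with /v/ → ill-formed
[ve] — violates constraint (d): word begins with /v/ → ill-formed
No form is well-formed → 0.

0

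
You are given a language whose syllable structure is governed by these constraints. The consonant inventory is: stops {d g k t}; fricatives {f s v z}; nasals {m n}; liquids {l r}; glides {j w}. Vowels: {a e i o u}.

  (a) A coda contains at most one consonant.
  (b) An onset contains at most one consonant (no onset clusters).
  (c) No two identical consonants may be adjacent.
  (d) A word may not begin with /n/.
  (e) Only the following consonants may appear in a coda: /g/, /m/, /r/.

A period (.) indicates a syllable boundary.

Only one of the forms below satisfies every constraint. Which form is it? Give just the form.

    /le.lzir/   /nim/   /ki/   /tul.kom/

/ki/

/le.lzir/ — violates constraint (b): syllable 2 onset /lz/ has 2 consonants (> 1) → illicit
/nim/ — violates constraint (d): word begins with /n/ → illicit
/ki/ — σ1 onset /k/, coda /∅/ ok → licit
/tul.kom/ — violates constraint (e): syllable 1 coda contains /l/, which is not a licensed coda consonant → illicit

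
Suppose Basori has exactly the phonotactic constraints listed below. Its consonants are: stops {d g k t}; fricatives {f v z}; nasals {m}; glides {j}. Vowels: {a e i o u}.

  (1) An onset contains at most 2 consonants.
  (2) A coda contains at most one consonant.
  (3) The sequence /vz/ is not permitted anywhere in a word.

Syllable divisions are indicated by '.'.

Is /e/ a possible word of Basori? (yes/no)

yes

/e/ — σ1 onset /∅/, coda /∅/ ok → permitted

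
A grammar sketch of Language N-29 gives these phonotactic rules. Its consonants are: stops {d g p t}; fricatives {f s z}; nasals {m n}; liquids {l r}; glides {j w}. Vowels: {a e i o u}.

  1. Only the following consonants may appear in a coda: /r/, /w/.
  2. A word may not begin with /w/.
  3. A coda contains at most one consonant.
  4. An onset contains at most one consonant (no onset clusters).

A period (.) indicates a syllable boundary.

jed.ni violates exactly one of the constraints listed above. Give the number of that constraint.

jed.ni: syllable 1 coda contains /d/, which is not a licensed coda consonant.
This is a violation of constraint 1: "Only the following consonants may appear in a coda: /r/, /w/."
The remaining constraints (2, 3, 4) are satisfied.

1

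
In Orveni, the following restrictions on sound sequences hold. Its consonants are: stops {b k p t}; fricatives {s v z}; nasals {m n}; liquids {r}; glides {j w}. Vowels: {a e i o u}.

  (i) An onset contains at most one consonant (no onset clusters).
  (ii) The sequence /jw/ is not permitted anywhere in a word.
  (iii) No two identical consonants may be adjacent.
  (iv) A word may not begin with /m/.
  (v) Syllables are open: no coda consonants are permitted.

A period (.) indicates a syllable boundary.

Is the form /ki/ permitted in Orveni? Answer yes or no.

/ki/ — σ1 onset /k/, coda /∅/ ok → permitted

yes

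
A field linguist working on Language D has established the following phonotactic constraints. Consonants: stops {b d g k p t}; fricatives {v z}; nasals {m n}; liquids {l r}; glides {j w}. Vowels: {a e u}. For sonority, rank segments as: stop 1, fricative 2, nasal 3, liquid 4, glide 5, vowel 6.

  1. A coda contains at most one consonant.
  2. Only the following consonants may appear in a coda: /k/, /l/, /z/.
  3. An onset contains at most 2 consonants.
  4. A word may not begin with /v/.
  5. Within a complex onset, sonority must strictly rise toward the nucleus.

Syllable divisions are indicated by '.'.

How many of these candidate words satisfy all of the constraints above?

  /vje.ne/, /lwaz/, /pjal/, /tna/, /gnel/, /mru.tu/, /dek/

6

/vje.ne/ — violates constraint 4: word begins with /v/ → phonotactically illegal
/lwaz/ — σ1 onset /lw/ (4→5 rises), coda /z/ ok → phonotactically legal
/pjal/ — σ1 onset /pj/ (1→5 rises), coda /l/ ok → phonotactically legal
/tna/ — σ1 onset /tn/ (1→3 rises), coda /∅/ ok → phonotactically legal
/gnel/ — σ1 onset /gn/ (1→3 rises), coda /l/ ok → phonotactically legal
/mru.tu/ — σ1 onset /mr/ (3→4 rises), coda /∅/ ok; σ2 onset /t/, coda /∅/ ok → phonotactically legal
/dek/ — σ1 onset /d/, coda /k/ ok → phonotactically legal
Phonotactically legal: /lwaz/, /pjal/, /tna/, /gnel/, /mru.tu/, /dek/ → 6.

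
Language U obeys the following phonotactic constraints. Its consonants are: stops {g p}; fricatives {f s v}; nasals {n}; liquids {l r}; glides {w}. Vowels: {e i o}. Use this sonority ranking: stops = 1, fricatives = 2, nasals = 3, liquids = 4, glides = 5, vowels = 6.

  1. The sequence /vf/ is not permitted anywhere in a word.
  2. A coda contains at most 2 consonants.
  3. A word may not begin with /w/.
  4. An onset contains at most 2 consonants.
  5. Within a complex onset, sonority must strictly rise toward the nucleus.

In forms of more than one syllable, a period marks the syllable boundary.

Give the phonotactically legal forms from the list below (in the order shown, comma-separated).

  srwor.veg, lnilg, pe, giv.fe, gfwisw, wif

srwor.veg — violates constraint 4: syllable 1 onset /srw/ has 3 consonants (> 2) → phonotactically illegal
lnilg — violates constraint 5: syllable 1 onset /ln/: /l/ (liquid, 4) → /n/ (nasal, 3) does not rise → phonotactically illegal
pe — σ1 onset /p/, coda /∅/ ok → phonotactically legal
giv.fe — violates constraint 1: contains banned sequence /vf/ → phonotactically illegal
gfwisw — violates constraint 4: syllable 1 onset /gfw/ has 3 consonants (> 2) → phonotactically illegal
wif — violates constraint 3: word begins with /w/ → phonotactically illegal

pe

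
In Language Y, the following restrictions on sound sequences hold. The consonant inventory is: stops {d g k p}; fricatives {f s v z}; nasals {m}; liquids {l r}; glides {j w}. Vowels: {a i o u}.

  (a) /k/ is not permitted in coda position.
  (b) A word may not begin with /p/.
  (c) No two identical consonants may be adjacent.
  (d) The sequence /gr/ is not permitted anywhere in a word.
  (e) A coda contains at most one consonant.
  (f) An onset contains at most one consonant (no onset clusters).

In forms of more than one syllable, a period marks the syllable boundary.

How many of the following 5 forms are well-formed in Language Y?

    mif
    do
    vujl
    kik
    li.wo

3

mif — σ1 onset /m/, coda /f/ ok → well-formed
do — σ1 onset /d/, coda /∅/ ok → well-formed
vujl — violates constraint (e): syllable 1 coda /jl/ has 2 consonants (> 1) → ill-formed
kik — violates constraint (a): syllable 1 coda contains /k/ → ill-formed
li.wo — σ1 onset /l/, coda /∅/ ok; σ2 onset /w/, coda /∅/ ok → well-formed
Well-formed: mif, do, li.wo → 3.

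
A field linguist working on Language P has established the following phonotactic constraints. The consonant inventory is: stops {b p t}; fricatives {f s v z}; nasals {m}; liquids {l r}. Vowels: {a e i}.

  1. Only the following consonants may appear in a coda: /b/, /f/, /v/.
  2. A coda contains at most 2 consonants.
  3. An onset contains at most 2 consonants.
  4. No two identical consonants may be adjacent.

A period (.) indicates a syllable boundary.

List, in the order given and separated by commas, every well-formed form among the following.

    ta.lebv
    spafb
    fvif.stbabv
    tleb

ta.lebv, spafb, tleb

ta.lebv — σ1 onset /t/, coda /∅/ ok; σ2 onset /l/, coda /bv/ (2C) ok → well-formed
spafb — σ1 onset /sp/ (2C), coda /fb/ (2C) ok → well-formed
fvif.stbabv — violates constraint 3: syllable 2 onset /stb/ has 3 consonants (> 2) → ill-formed
tleb — σ1 onset /tl/ (2C), coda /b/ ok → well-formed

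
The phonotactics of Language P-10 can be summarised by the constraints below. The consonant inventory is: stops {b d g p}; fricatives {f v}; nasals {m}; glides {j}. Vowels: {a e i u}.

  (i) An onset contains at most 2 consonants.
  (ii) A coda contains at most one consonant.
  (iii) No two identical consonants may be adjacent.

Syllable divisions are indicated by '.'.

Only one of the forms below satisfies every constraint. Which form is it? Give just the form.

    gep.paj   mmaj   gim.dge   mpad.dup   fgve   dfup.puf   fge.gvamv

gep.paj — violates constraint (iii): adjacent identical consonants /pp/ → not permitted
mmaj — violates constraint (iii): adjacent identical consonants /mm/ → not permitted
gim.dge — σ1 onset /g/, coda /m/ ok; σ2 onset /dg/ (2C), coda /∅/ ok → permitted
mpad.dup — violates constraint (iii): adjacent identical consonants /dd/ → not permitted
fgve — violates constraint (i): syllable 1 onset /fgv/ has 3 consonants (> 2) → not permitted
dfup.puf — violates constraint (iii): adjacent identical consonants /pp/ → not permitted
fge.gvamv — violates constraint (ii): syllable 2 coda /mv/ has 2 consonants (> 1) → not permitted

gim.dge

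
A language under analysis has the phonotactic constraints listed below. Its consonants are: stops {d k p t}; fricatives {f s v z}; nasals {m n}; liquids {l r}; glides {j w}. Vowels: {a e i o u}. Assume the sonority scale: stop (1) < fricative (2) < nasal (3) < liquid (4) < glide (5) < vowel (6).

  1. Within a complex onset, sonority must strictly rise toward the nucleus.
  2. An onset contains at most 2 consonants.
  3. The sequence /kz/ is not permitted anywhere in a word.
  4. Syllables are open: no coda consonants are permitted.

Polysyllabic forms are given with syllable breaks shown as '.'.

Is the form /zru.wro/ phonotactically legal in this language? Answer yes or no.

no

/zru.wro/ — violates constraint 1: syllable 2 onset /wr/: /w/ (glide, 5) → /r/ (liquid, 4) does not rise → phonotactically illegal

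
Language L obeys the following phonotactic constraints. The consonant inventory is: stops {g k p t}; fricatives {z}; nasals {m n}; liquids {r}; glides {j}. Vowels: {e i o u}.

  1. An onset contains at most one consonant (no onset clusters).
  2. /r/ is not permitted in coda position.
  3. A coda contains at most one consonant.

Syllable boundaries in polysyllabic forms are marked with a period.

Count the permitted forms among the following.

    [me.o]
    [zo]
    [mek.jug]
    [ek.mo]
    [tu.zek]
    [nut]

6

[me.o] — σ1 onset /m/, coda /∅/ ok; σ2 onset /∅/, coda /∅/ ok → permitted
[zo] — σ1 onset /z/, coda /∅/ ok → permitted
[mek.jug] — σ1 onset /m/, coda /k/ ok; σ2 onset /j/, coda /g/ ok → permitted
[ek.mo] — σ1 onset /∅/, coda /k/ ok; σ2 onset /m/, coda /∅/ ok → permitted
[tu.zek] — σ1 onset /t/, coda /∅/ ok; σ2 onset /z/, coda /k/ ok → permitted
[nut] — σ1 onset /n/, coda /t/ ok → permitted
Permitted: [me.o], [zo], [mek.jug], [ek.mo], [tu.zek], [nut] → 6.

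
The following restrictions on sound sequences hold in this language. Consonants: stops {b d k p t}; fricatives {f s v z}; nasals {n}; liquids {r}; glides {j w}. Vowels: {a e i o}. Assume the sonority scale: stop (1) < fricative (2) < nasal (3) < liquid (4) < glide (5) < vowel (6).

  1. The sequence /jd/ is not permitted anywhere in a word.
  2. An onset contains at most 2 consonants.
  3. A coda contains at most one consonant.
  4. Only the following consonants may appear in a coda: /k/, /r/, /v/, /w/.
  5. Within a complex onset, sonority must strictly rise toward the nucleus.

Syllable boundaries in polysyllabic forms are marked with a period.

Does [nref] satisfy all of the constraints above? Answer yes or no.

[nref] — violates constraint 4: syllable 1 coda contains /f/, which is not a licensed coda consonant → illicit

no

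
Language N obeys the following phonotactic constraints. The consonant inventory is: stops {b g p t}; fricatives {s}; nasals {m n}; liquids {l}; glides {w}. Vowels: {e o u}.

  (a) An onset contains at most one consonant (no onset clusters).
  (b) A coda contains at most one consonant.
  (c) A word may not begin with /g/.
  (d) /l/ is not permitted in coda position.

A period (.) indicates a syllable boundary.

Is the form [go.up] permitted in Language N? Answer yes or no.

[go.up] — violates constraint (c): word begins with /g/ → not permitted

no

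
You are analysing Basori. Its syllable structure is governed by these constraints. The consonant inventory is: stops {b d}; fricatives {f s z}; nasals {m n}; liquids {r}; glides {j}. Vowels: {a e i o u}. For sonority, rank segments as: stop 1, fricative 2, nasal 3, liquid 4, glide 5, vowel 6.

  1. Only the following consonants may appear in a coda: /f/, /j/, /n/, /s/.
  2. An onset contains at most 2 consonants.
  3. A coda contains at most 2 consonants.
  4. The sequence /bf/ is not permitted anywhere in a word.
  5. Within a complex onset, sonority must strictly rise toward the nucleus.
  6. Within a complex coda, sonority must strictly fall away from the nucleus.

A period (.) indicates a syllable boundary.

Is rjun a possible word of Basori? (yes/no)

rjun — σ1 onset /rj/ (4→5 rises), coda /n/ ok → licit

yes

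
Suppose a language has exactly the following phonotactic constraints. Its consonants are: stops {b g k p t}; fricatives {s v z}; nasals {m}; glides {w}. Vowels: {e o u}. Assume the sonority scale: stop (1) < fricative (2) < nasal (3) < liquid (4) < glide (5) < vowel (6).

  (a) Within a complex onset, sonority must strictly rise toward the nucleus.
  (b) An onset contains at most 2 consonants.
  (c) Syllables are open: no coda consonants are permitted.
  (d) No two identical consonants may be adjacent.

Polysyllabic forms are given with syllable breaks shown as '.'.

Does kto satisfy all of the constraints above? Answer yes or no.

no

kto — violates constraint (a): syllable 1 onset /kt/: /k/ (stop, 1) → /t/ (stop, 1) does not rise → ill-formed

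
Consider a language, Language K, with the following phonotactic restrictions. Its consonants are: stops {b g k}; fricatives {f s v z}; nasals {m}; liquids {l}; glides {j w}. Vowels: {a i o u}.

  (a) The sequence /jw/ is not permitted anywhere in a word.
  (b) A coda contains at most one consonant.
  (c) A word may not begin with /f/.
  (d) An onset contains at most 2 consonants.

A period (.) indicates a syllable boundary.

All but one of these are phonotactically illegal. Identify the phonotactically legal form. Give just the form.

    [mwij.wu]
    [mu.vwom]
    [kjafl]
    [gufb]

[mwij.wu] — violates constraint (a): contains banned sequence /jw/ → phonotactically illegal
[mu.vwom] — σ1 onset /m/, coda /∅/ ok; σ2 onset /vw/ (2C), coda /m/ ok → phonotactically legal
[kjafl] — violates constraint (b): syllable 1 coda /fl/ has 2 consonants (> 1) → phonotactically illegal
[gufb] — violates constraint (b): syllable 1 coda /fb/ has 2 consonants (> 1) → phonotactically illegal

[mu.vwom]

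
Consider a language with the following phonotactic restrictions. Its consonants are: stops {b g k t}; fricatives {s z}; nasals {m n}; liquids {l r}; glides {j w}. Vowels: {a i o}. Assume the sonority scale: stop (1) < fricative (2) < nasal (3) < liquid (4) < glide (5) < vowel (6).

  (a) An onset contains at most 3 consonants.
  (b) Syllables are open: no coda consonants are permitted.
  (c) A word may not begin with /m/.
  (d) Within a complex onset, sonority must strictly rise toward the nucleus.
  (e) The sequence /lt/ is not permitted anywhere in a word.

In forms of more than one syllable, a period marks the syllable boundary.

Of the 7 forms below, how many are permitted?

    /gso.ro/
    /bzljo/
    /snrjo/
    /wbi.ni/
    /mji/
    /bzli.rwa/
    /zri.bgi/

/gso.ro/ — σ1 onset /gs/ (1→2 rises), coda /∅/ ok; σ2 onset /r/, coda /∅/ ok → permitted
/bzljo/ — violates constraint (a): syllable 1 onset /bzlj/ has 4 consonants (> 3) → not permitted
/snrjo/ — violates constraint (a): syllable 1 onset /snrj/ has 4 consonants (> 3) → not permitted
/wbi.ni/ — violates constraint (d): syllable 1 onset /wb/: /w/ (glide, 5) → /b/ (stop, 1) does not rise → not permitted
/mji/ — violates constraint (c): word begins with /m/ → not permitted
/bzli.rwa/ — σ1 onset /bzl/ (1→2→4 rises), coda /∅/ ok; σ2 onset /rw/ (4→5 rises), coda /∅/ ok → permitted
/zri.bgi/ — violates constraint (d): syllable 2 onset /bg/: /b/ (stop, 1) → /g/ (stop, 1) does not rise → not permitted
Permitted: /gso.ro/, /bzli.rwa/ → 2.

2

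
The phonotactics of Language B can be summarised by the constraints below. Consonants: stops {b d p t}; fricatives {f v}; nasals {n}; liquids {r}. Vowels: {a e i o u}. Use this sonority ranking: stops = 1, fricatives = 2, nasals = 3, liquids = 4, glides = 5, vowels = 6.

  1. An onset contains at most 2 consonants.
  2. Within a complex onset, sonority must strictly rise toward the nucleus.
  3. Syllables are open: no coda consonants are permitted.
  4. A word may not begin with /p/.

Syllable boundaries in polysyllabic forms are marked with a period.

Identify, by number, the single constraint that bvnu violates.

bvnu: syllable 1 onset /bvn/ has 3 consonants (> 2).
This is a violation of constraint 1: "An onset contains at most 2 consonants."
The remaining constraints (2, 3, 4) are satisfied.

1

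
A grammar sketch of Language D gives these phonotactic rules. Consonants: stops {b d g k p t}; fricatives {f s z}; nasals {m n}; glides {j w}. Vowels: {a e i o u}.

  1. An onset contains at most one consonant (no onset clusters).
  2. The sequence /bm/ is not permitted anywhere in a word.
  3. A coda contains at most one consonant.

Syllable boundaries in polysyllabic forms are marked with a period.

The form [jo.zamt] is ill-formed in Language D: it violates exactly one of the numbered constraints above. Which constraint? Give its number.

[jo.zamt]: syllable 2 coda /mt/ has 2 consonants (> 1).
This is a violation of constraint 3: "A coda contains at most one consonant."
The remaining constraints (1, 2) are satisfied.

3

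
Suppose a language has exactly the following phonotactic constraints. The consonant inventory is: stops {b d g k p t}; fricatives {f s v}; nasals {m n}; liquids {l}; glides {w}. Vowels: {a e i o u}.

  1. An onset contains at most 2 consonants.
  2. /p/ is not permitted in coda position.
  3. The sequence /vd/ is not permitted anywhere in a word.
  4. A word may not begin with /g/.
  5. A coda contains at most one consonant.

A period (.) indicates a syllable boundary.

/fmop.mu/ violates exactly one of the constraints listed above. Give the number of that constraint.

/fmop.mu/: syllable 1 coda contains /p/.
This is a violation of constraint 2: "/p/ is not permitted in coda position."
The remaining constraints (1, 3, 4, 5) are satisfied.

2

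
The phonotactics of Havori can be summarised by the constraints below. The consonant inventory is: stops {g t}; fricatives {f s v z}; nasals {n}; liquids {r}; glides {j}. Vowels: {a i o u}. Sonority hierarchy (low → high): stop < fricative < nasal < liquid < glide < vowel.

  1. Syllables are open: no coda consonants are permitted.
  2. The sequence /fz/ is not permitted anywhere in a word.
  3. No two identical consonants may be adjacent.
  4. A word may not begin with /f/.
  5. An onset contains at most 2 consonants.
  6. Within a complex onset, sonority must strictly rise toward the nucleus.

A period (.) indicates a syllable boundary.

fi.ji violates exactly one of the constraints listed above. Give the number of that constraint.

4

fi.ji: word begins with /f/.
This is a violation of constraint 4: "A word may not begin with /f/."
The remaining constraints (1, 2, 3, 5, 6) are satisfied.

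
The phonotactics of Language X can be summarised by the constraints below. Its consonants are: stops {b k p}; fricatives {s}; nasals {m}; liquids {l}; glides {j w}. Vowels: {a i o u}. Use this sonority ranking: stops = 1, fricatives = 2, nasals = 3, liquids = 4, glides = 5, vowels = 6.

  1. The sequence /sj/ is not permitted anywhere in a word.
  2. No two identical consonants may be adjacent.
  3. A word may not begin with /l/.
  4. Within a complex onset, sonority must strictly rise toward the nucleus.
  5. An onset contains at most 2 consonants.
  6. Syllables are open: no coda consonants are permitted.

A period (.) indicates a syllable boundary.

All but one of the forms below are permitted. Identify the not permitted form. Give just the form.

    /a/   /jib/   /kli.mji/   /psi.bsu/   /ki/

/jib/

/a/ — σ1 onset /∅/, coda /∅/ ok → permitted
/jib/ — violates constraint 6: syllable 1 coda /b/ has 1 consonant (> 0) → not permitted
/kli.mji/ — σ1 onset /kl/ (1→4 rises), coda /∅/ ok; σ2 onset /mj/ (3→5 rises), coda /∅/ ok → permitted
/psi.bsu/ — σ1 onset /ps/ (1→2 rises), coda /∅/ ok; σ2 onset /bs/ (1→2 rises), coda /∅/ ok → permitted
/ki/ — σ1 onset /k/, coda /∅/ ok → permitted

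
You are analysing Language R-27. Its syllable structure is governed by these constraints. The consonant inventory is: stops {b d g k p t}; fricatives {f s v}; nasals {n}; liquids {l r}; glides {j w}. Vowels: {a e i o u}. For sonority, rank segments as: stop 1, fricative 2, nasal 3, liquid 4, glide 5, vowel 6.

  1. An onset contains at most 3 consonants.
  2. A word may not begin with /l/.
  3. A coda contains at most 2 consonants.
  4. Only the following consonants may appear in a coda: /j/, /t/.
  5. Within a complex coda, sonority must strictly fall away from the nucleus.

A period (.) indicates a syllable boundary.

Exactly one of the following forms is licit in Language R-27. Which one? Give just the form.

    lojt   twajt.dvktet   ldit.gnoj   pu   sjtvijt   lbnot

pu

lojt — violates constraint 2: word begins with /l/ → illicit
twajt.dvktet — violates constraint 1: syllable 2 onset /dvkt/ has 4 consonants (> 3) → illicit
ldit.gnoj — violates constraint 2: word begins with /l/ → illicit
pu — σ1 onset /p/, coda /∅/ ok → licit
sjtvijt — violates constraint 1: syllable 1 onset /sjtv/ has 4 consonants (> 3) → illicit
lbnot — violates constraint 2: word begins with /l/ → illicit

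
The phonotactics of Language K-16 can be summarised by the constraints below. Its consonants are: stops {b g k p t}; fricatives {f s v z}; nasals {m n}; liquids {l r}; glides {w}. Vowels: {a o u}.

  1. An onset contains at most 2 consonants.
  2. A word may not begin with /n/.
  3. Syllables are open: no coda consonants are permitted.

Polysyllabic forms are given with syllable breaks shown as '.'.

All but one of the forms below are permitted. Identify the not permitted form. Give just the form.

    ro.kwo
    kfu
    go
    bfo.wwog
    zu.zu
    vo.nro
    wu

bfo.wwog

ro.kwo — σ1 onset /r/, coda /∅/ ok; σ2 onset /kw/ (2C), coda /∅/ ok → permitted
kfu — σ1 onset /kf/ (2C), coda /∅/ ok → permitted
go — σ1 onset /g/, coda /∅/ ok → permitted
bfo.wwog — violates constraint 3: syllable 2 coda /g/ has 1 consonant (> 0) → not permitted
zu.zu — σ1 onset /z/, coda /∅/ ok; σ2 onset /z/, coda /∅/ ok → permitted
vo.nro — σ1 onset /v/, coda /∅/ ok; σ2 onset /nr/ (2C), coda /∅/ ok → permitted
wu — σ1 onset /w/, coda /∅/ ok → permitted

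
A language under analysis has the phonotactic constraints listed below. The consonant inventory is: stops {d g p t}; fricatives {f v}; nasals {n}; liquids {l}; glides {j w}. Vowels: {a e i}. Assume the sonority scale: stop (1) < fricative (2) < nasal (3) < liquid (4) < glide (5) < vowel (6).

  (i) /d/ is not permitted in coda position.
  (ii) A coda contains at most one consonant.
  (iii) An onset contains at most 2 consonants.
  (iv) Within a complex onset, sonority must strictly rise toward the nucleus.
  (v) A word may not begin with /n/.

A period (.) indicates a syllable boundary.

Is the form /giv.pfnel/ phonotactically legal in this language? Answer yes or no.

/giv.pfnel/ — violates constraint (iii): syllable 2 onset /pfn/ has 3 consonants (> 2) → phonotactically illegal

no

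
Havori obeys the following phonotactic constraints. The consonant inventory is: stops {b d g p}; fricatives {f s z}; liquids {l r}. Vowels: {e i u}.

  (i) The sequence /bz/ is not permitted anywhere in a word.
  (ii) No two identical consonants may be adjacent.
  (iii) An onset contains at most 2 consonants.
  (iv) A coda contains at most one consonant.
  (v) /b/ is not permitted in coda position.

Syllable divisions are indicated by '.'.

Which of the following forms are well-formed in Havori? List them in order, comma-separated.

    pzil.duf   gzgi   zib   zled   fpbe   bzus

pzil.duf, zled

pzil.duf — σ1 onset /pz/ (2C), coda /l/ ok; σ2 onset /d/, coda /f/ ok → well-formed
gzgi — violates constraint (iii): syllable 1 onset /gzg/ has 3 consonants (> 2) → ill-formed
zib — violates constraint (v): syllable 1 coda contains /b/ → ill-formed
zled — σ1 onset /zl/ (2C), coda /d/ ok → well-formed
fpbe — violates constraint (iii): syllable 1 onset /fpb/ has 3 consonants (> 2) → ill-formed
bzus — violates constraint (i): contains banned sequence /bz/ → ill-formed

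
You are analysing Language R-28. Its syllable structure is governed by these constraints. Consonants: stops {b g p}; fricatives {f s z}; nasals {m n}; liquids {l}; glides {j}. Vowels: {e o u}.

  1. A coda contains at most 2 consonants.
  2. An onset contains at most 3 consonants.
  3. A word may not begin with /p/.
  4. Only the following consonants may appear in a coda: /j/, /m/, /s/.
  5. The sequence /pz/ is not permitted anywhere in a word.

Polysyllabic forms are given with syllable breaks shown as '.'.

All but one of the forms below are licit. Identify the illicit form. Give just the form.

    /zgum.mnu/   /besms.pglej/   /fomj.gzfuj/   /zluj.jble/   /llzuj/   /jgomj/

/zgum.mnu/ — σ1 onset /zg/ (2C), coda /m/ ok; σ2 onset /mn/ (2C), coda /∅/ ok → licit
/besms.pglej/ — violates constraint 1: syllable 1 coda /sms/ has 3 consonants (> 2) → illicit
/fomj.gzfuj/ — σ1 onset /f/, coda /mj/ (2C) ok; σ2 onset /gzf/ (3C), coda /j/ ok → licit
/zluj.jble/ — σ1 onset /zl/ (2C), coda /j/ ok; σ2 onset /jbl/ (3C), coda /∅/ ok → licit
/llzuj/ — σ1 onset /llz/ (3C), coda /j/ ok → licit
/jgomj/ — σ1 onset /jg/ (2C), coda /mj/ (2C) ok → licit

/besms.pglej/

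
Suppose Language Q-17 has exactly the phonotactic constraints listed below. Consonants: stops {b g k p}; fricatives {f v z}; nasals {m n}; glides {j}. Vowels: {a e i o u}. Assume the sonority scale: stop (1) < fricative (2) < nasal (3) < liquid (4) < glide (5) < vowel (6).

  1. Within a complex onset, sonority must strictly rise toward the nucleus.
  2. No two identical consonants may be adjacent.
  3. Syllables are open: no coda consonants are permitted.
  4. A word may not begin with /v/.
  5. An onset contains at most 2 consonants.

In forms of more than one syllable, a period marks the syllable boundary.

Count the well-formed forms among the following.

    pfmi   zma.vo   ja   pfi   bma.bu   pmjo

4

pfmi — violates constraint 5: syllable 1 onset /pfm/ has 3 consonants (> 2) → ill-formed
zma.vo — σ1 onset /zm/ (2→3 rises), coda /∅/ ok; σ2 onset /v/, coda /∅/ ok → well-formed
ja — σ1 onset /j/, coda /∅/ ok → well-formed
pfi — σ1 onset /pf/ (1→2 rises), coda /∅/ ok → well-formed
bma.bu — σ1 onset /bm/ (1→3 rises), coda /∅/ ok; σ2 onset /b/, coda /∅/ ok → well-formed
pmjo — violates constraint 5: syllable 1 onset /pmj/ has 3 consonants (> 2) → ill-formed
Well-formed: zma.vo, ja, pfi, bma.bu → 4.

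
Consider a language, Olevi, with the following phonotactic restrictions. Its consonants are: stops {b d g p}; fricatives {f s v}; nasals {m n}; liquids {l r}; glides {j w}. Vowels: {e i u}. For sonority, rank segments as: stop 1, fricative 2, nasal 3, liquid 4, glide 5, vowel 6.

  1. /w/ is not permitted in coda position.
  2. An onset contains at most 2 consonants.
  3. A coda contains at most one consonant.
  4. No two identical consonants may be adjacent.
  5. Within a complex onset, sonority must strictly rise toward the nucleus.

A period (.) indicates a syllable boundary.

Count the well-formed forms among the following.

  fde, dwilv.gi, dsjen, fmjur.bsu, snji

0

fde — violates constraint 5: syllable 1 onset /fd/: /f/ (fricative, 2) → /d/ (stop, 1) does not rise → ill-formed
dwilv.gi — violates constraint 3: syllable 1 coda /lv/ has 2 consonants (> 1) → ill-formed
dsjen — violates constraint 2: syllable 1 onset /dsj/ has 3 consonants (> 2) → ill-formed
fmjur.bsu — violates constraint 2: syllable 1 onset /fmj/ has 3 consonants (> 2) → ill-formed
snji — violates constraint 2: syllable 1 onset /snj/ has 3 consonants (> 2) → ill-formed
No form is well-formed → 0.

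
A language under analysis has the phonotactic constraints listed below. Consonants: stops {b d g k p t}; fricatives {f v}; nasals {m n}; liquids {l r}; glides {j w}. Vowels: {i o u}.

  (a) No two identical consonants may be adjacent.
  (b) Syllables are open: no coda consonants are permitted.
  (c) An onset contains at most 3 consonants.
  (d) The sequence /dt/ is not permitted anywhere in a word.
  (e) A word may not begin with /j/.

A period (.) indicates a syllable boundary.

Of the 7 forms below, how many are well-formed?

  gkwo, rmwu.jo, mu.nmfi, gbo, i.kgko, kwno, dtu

6

gkwo — σ1 onset /gkw/ (3C), coda /∅/ ok → well-formed
rmwu.jo — σ1 onset /rmw/ (3C), coda /∅/ ok; σ2 onset /j/, coda /∅/ ok → well-formed
mu.nmfi — σ1 onset /m/, coda /∅/ ok; σ2 onset /nmf/ (3C), coda /∅/ ok → well-formed
gbo — σ1 onset /gb/ (2C), coda /∅/ ok → well-formed
i.kgko — σ1 onset /∅/, coda /∅/ ok; σ2 onset /kgk/ (3C), coda /∅/ ok → well-formed
kwno — σ1 onset /kwn/ (3C), coda /∅/ ok → well-formed
dtu — violates constraint (d): contains banned sequence /dt/ → ill-formed
Well-formed: gkwo, rmwu.jo, mu.nmfi, gbo, i.kgko, kwno → 6.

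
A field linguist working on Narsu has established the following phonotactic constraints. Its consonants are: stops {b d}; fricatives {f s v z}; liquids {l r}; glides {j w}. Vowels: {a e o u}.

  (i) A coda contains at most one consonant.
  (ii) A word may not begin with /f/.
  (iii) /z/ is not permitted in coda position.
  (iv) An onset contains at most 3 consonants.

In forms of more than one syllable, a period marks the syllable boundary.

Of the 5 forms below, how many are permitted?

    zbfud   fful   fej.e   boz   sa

2

zbfud — σ1 onset /zbf/ (3C), coda /d/ ok → permitted
fful — violates constraint (ii): word begins with /f/ → not permitted
fej.e — violates constraint (ii): word begins with /f/ → not permitted
boz — violates constraint (iii): syllable 1 coda contains /z/ → not permitted
sa — σ1 onset /s/, coda /∅/ ok → permitted
Permitted: zbfud, sa → 2.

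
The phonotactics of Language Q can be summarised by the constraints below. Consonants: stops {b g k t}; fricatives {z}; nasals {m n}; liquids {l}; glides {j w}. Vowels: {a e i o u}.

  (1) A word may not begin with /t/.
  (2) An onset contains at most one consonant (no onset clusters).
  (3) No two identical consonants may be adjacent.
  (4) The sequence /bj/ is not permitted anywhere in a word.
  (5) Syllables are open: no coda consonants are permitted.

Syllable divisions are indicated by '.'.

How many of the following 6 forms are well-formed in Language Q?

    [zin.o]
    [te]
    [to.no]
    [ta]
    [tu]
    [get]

0

[zin.o] — violates constraint 5: syllable 1 coda /n/ has 1 consonant (> 0) → ill-formed
[te] — violates constraint 1: word begins with /t/ → ill-formed
[to.no] — violates constraint 1: word begins with /t/ → ill-formed
[ta] — violates constraint 1: word begins with /t/ → ill-formed
[tu] — violates constraint 1: word begins with /t/ → ill-formed
[get] — violates constraint 5: syllable 1 coda /t/ has 1 consonant (> 0) → ill-formed
No form is well-formed → 0.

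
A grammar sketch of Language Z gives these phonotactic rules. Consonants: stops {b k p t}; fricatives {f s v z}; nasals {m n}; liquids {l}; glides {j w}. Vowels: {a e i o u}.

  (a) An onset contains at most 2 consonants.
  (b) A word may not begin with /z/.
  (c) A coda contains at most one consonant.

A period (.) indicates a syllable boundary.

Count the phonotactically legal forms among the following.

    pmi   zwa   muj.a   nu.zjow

3

pmi — σ1 onset /pm/ (2C), coda /∅/ ok → phonotactically legal
zwa — violates constraint (b): word begins with /z/ → phonotactically illegal
muj.a — σ1 onset /m/, coda /j/ ok; σ2 onset /∅/, coda /∅/ ok → phonotactically legal
nu.zjow — σ1 onset /n/, coda /∅/ ok; σ2 onset /zj/ (2C), coda /w/ ok → phonotactically legal
Phonotactically legal: pmi, muj.a, nu.zjow → 3.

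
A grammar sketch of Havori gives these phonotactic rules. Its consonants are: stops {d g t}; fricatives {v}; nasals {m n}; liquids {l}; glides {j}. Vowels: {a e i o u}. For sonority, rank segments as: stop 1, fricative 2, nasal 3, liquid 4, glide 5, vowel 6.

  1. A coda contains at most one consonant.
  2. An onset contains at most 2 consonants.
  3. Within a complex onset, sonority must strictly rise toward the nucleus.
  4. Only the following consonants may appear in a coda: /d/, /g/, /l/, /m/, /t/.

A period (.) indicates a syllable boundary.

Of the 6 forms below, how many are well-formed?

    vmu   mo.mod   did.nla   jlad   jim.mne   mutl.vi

3

vmu — σ1 onset /vm/ (2→3 rises), coda /∅/ ok → well-formed
mo.mod — σ1 onset /m/, coda /∅/ ok; σ2 onset /m/, coda /d/ ok → well-formed
did.nla — σ1 onset /d/, coda /d/ ok; σ2 onset /nl/ (3→4 rises), coda /∅/ ok → well-formed
jlad — violates constraint 3: syllable 1 onset /jl/: /j/ (glide, 5) → /l/ (liquid, 4) does not rise → ill-formed
jim.mne — violates constraint 3: syllable 2 onset /mn/: /m/ (nasal, 3) → /n/ (nasal, 3) does not rise → ill-formed
mutl.vi — violates constraint 1: syllable 1 coda /tl/ has 2 consonants (> 1) → ill-formed
Well-formed: vmu, mo.mod, did.nla → 3.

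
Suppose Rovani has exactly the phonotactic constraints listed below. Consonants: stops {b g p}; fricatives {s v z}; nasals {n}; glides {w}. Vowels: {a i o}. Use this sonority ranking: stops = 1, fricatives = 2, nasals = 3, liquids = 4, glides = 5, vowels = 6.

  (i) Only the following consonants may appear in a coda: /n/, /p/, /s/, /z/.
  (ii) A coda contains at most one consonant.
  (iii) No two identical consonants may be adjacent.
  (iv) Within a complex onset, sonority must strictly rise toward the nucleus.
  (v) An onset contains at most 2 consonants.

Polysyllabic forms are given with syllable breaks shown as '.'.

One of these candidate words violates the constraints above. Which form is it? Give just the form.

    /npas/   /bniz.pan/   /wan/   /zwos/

/npas/ — violates constraint (iv): syllable 1 onset /np/: /n/ (nasal, 3) → /p/ (stop, 1) does not rise → not permitted
/bniz.pan/ — σ1 onset /bn/ (1→3 rises), coda /z/ ok; σ2 onset /p/, coda /n/ ok → permitted
/wan/ — σ1 onset /w/, coda /n/ ok → permitted
/zwos/ — σ1 onset /zw/ (2→5 rises), coda /s/ ok → permitted

/npas/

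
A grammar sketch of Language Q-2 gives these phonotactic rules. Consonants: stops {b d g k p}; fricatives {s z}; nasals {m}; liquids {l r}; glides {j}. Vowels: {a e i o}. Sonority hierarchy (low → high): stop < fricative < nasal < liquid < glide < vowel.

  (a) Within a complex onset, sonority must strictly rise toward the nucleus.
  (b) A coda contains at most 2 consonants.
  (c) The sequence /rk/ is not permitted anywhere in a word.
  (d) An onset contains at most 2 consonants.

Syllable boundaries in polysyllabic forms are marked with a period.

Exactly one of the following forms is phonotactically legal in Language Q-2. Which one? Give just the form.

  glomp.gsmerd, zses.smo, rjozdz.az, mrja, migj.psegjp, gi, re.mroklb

gi

glomp.gsmerd — violates constraint (d): syllable 2 onset /gsm/ has 3 consonants (> 2) → phonotactically illegal
zses.smo — violates constraint (a): syllable 1 onset /zs/: /z/ (fricative, 2) → /s/ (fricative, 2) does not rise → phonotactically illegal
rjozdz.az — violates constraint (b): syllable 1 coda /zdz/ has 3 consonants (> 2) → phonotactically illegal
mrja — violates constraint (d): syllable 1 onset /mrj/ has 3 consonants (> 2) → phonotactically illegal
migj.psegjp — violates constraint (b): syllable 2 coda /gjp/ has 3 consonants (> 2) → phonotactically illegal
gi — σ1 onset /g/, coda /∅/ ok → phonotactically legal
re.mroklb — violates constraint (b): syllable 2 coda /klb/ has 3 consonants (> 2) → phonotactically illegal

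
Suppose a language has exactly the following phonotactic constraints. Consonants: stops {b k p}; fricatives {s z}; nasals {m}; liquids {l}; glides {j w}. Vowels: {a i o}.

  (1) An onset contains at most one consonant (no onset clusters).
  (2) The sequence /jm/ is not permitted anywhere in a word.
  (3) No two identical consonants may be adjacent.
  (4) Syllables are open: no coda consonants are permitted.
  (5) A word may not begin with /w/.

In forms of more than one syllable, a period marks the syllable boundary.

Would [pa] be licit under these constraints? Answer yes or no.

yes

[pa] — σ1 onset /p/, coda /∅/ ok → licit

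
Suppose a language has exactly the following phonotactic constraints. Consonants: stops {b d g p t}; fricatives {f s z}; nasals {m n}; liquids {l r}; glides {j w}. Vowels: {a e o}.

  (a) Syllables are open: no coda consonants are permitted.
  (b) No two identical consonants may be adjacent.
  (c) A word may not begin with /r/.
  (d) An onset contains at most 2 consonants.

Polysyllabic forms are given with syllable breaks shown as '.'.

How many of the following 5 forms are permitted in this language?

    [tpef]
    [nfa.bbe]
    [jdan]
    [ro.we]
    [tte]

[tpef] — violates constraint (a): syllable 1 coda /f/ has 1 consonant (> 0) → not permitted
[nfa.bbe] — violates constraint (b): adjacent identical consonants /bb/ → not permitted
[jdan] — violates constraint (a): syllable 1 coda /n/ has 1 consonant (> 0) → not permitted
[ro.we] — violates constraint (c): word begins with /r/ → not permitted
[tte] — violates constraint (b): adjacent identical consonants /tt/ → not permitted
No form is permitted → 0.

0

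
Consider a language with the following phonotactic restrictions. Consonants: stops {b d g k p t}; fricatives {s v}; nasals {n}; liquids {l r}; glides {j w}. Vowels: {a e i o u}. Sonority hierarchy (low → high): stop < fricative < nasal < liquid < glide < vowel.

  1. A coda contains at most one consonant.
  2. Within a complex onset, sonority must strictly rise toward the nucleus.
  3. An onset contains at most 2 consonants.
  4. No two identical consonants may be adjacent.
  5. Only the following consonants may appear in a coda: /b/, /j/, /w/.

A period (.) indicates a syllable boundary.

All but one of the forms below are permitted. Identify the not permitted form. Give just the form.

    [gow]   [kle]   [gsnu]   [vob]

[gsnu]

[gow] — σ1 onset /g/, coda /w/ ok → permitted
[kle] — σ1 onset /kl/ (1→4 rises), coda /∅/ ok → permitted
[gsnu] — violates constraint 3: syllable 1 onset /gsn/ has 3 consonants (> 2) → not permitted
[vob] — σ1 onset /v/, coda /b/ ok → permitted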